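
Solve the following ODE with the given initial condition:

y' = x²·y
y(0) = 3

General solution: y = Ce^(x³/3)
Applying IC y(0) = 3:
Particular solution: y = 3e^(x³/3)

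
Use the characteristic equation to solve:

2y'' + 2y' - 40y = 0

Characteristic equation: 2r² + 2r - 40 = 0
Divide by 2: r² + r - 20 = 0
Roots: r = 4, -5 (distinct real)
General solution: y = C₁e^(4x) + C₂e^(-5x)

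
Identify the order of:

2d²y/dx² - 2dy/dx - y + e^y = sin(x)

The order is 2 (highest derivative is of order 2).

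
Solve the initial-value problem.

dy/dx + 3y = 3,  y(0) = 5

General solution: y = 1 + Ce^(-3x)
Applying y(0) = 5: C = 5 - 1 = 4
Particular solution: y = 1 + 4e^(-3x)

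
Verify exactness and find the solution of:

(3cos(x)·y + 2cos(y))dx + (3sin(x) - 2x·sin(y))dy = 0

Verify exactness: ∂M/∂y = ∂N/∂x ✓
Find F(x,y) such that ∂F/∂x = M, ∂F/∂y = N
Solution: 3sin(x)·y + 2x·cos(y) = C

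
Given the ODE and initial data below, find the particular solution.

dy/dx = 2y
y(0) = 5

General solution: y = Ce^(2x)
Applying IC y(0) = 5:
Particular solution: y = 5e^(2x)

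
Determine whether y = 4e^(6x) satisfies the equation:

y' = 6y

Verification:
y = 4e^(6x)
y' = 24e^(6x)
6y = 24e^(6x)
y' = 6y ✓

Yes, it is a solution.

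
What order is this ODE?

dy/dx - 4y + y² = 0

The order is 1 (highest derivative is of order 1).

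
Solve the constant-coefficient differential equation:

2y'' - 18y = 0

Characteristic equation: 2r² - 18 = 0
Divide by 2: r² - 9 = 0
Roots: r = 3, -3 (distinct real)
General solution: y = C₁e^(3x) + C₂e^(-3x)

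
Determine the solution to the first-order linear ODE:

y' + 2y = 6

Using integrating factor method:

General solution: y = 3 + Ce^(-2x)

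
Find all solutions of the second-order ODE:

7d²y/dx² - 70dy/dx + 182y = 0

Characteristic equation: 7r² - 70r + 182 = 0
Divide by 7: r² - 10r + 26 = 0
Roots: r = 5 ± i (complex conjugates)
General solution: y = e^(5x)(C₁cos(x) + C₂sin(x))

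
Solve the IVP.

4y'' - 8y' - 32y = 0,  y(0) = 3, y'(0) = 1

General solution: y = C₁e^(4x) + C₂e^(-2x)
Applying ICs: C₁ = 7/6, C₂ = 11/6
Particular solution: y = (7/6)e^(4x) + (11/6)e^(-2x)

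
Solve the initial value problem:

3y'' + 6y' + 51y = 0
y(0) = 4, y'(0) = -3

General solution: y = e^(-x)(C₁cos(4x) + C₂sin(4x))
Complex roots r = -1 ± 4i
Applying ICs: C₁ = 4, C₂ = 1/4
Particular solution: y = e^(-x)(4cos(4x) + (1/4)sin(4x))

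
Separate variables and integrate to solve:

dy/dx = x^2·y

Separating variables and integrating:
ln|y| = x^3/3 + C

General solution: y = Ce^(x^3/3)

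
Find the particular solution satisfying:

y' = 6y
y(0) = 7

General solution: y = Ce^(6x)
Applying IC y(0) = 7:
Particular solution: y = 7e^(6x)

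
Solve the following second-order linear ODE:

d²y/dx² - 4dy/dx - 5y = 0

Characteristic equation: r² - 4r - 5 = 0
Roots: r = 5, -1 (distinct real)
General solution: y = C₁e^(5x) + C₂e^(-x)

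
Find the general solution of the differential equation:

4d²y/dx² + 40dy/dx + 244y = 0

Characteristic equation: 4r² + 40r + 244 = 0
Divide by 4: r² + 10r + 61 = 0
Roots: r = -5 ± 6i (complex conjugates)
General solution: y = e^(-5x)(C₁cos(6x) + C₂sin(6x))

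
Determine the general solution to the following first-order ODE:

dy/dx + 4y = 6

Using integrating factor method:

General solution: y = 3/2 + Ce^(-4x)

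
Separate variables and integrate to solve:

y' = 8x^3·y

Separating variables and integrating:
ln|y| = 2x^4 + C

General solution: y = Ce^(2x^4)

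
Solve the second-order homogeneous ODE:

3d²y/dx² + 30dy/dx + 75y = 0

Characteristic equation: 3r² + 30r + 75 = 0
Divide by 3: r² + 10r + 25 = 0
Factored: (r + 5)² = 0
Repeated root: r = -5
General solution: y = (C₁ + C₂x)e^(-5x)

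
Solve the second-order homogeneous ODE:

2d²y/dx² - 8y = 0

Characteristic equation: 2r² - 8 = 0
Divide by 2: r² - 4 = 0
Roots: r = 2, -2 (distinct real)
General solution: y = C₁e^(2x) + C₂e^(-2x)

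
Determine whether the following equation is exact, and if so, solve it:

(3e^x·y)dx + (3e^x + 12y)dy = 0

Verify exactness: ∂M/∂y = ∂N/∂x ✓
Find F(x,y) such that ∂F/∂x = M, ∂F/∂y = N
Solution: 3e^x·y + 6y² = C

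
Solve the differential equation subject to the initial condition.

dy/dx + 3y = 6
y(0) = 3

General solution: y = 2 + Ce^(-3x)
Applying y(0) = 3: C = 3 - 2 = 1
Particular solution: y = 2 + e^(-3x)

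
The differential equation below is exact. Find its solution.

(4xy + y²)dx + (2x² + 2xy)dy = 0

Verify exactness: ∂M/∂y = ∂N/∂x ✓
Find F(x,y) such that ∂F/∂x = M, ∂F/∂y = N
Solution: 2x²y + xy² = C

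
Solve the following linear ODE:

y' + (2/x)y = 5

Using integrating factor method:

General solution: y = (5/3)x + Cx^(-2)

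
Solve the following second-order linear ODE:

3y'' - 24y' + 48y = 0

Characteristic equation: 3r² - 24r + 48 = 0
Divide by 3: r² - 8r + 16 = 0
Factored: (r - 4)² = 0
Repeated root: r = 4
General solution: y = (C₁ + C₂x)e^(4x)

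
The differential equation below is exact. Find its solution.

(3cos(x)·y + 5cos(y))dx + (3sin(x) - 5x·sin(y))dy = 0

Verify exactness: ∂M/∂y = ∂N/∂x ✓
Find F(x,y) such that ∂F/∂x = M, ∂F/∂y = N
Solution: 3sin(x)·y + 5x·cos(y) = C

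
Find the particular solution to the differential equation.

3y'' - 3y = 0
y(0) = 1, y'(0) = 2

General solution: y = C₁e^x + C₂e^(-x)
Applying ICs: C₁ = 3/2, C₂ = -1/2
Particular solution: y = (3/2)e^x - (1/2)e^(-x)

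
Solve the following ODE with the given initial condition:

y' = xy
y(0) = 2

General solution: y = Ce^(x²/2)
Applying IC y(0) = 2:
Particular solution: y = 2e^(x²/2)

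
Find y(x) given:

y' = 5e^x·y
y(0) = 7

General solution: y = Ce^(5e^x)
Applying IC y(0) = 7:
Particular solution: y = 7e^(5(e^x - 1))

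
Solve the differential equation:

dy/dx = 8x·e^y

Separating variables and integrating:
-e^(-y) = 4x² + C

General solution: y = -ln(C - 4x²)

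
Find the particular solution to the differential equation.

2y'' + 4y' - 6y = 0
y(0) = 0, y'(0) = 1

General solution: y = C₁e^x + C₂e^(-3x)
Applying ICs: C₁ = 1/4, C₂ = -1/4
Particular solution: y = (1/4)e^x - (1/4)e^(-3x)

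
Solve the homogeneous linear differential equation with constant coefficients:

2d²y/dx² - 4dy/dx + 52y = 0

Characteristic equation: 2r² - 4r + 52 = 0
Divide by 2: r² - 2r + 26 = 0
Roots: r = 1 ± 5i (complex conjugates)
General solution: y = e^x(C₁cos(5x) + C₂sin(5x))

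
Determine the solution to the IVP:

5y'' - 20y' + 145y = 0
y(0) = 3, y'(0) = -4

General solution: y = e^(2x)(C₁cos(5x) + C₂sin(5x))
Complex roots r = 2 ± 5i
Applying ICs: C₁ = 3, C₂ = -2
Particular solution: y = e^(2x)(3cos(5x) - 2sin(5x))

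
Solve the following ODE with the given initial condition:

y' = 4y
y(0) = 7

General solution: y = Ce^(4x)
Applying IC y(0) = 7:
Particular solution: y = 7e^(4x)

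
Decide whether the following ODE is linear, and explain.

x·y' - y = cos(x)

Linear (y and its derivatives appear to the first power only, no products of y terms)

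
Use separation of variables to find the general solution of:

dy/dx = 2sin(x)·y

Separating variables and integrating:
ln|y| = -2cos(x) + C

General solution: y = Ce^(-2cos(x))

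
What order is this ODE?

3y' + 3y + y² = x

The order is 1 (highest derivative is of order 1).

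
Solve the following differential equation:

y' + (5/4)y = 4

Using integrating factor method:

General solution: y = 16/5 + Ce^(-5x/4)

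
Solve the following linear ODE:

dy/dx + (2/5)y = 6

Using integrating factor method:

General solution: y = 15 + Ce^(-2x/5)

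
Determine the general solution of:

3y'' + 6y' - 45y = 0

Characteristic equation: 3r² + 6r - 45 = 0
Divide by 3: r² + 2r - 15 = 0
Roots: r = 3, -5 (distinct real)
General solution: y = C₁e^(3x) + C₂e^(-5x)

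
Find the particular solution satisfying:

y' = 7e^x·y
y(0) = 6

General solution: y = Ce^(7e^x)
Applying IC y(0) = 6:
Particular solution: y = 6e^(7(e^x - 1))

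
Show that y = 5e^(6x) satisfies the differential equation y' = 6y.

Verification:
y = 5e^(6x)
y' = 30e^(6x)
6y = 30e^(6x)
y' = 6y ✓

Yes, it is a solution.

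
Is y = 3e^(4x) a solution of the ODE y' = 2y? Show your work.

Verification:
y = 3e^(4x)
y' = 12e^(4x)
But 2y = 6e^(4x)
y' ≠ 2y — the derivative does not match

No, it is not a solution.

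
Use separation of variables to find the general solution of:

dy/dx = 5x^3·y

Separating variables and integrating:
ln|y| = 5x^4/4 + C

General solution: y = Ce^(5x^4/4)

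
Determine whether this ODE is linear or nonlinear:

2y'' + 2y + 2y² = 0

Nonlinear (y² term)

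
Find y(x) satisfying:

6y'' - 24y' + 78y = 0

Characteristic equation: 6r² - 24r + 78 = 0
Divide by 6: r² - 4r + 13 = 0
Roots: r = 2 ± 3i (complex conjugates)
General solution: y = e^(2x)(C₁cos(3x) + C₂sin(3x))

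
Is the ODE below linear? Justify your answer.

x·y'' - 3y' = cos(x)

Yes. Linear (y and its derivatives appear to the first power only, no products of y terms)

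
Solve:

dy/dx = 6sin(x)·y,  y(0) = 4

General solution: y = Ce^(-6cos(x))
Applying IC y(0) = 4:
Particular solution: y = 4e^(6(1-cos(x)))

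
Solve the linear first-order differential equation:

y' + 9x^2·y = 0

Using integrating factor method:

General solution: y = Ce^(-3x^3)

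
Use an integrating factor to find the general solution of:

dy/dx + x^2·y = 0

Using integrating factor method:

General solution: y = Ce^(-x^3/3)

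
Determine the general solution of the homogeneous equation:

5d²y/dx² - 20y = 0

Characteristic equation: 5r² - 20 = 0
Divide by 5: r² - 4 = 0
Roots: r = 2, -2 (distinct real)
General solution: y = C₁e^(2x) + C₂e^(-2x)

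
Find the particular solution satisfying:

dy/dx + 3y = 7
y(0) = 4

General solution: y = 7/3 + Ce^(-3x)
Applying y(0) = 4: C = 4 - 7/3 = 5/3
Particular solution: y = 7/3 + (5/3)e^(-3x)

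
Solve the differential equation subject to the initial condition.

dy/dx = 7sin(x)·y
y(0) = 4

General solution: y = Ce^(-7cos(x))
Applying IC y(0) = 4:
Particular solution: y = 4e^(7(1-cos(x)))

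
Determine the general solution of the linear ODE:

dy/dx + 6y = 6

Using integrating factor method:

General solution: y = 1 + Ce^(-6x)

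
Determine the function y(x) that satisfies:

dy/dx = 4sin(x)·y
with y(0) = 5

General solution: y = Ce^(-4cos(x))
Applying IC y(0) = 5:
Particular solution: y = 5e^(4(1-cos(x)))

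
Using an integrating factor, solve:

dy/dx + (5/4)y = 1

Using integrating factor method:

General solution: y = 4/5 + Ce^(-5x/4)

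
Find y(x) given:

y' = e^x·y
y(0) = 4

General solution: y = Ce^(e^x)
Applying IC y(0) = 4:
Particular solution: y = 4e^(e^x - 1)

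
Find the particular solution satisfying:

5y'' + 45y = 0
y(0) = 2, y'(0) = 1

General solution: y = C₁cos(3x) + C₂sin(3x)
Complex roots r = ±3i
Applying ICs: C₁ = 2, C₂ = 1/3
Particular solution: y = 2cos(3x) + (1/3)sin(3x)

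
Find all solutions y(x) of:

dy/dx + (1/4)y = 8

Using integrating factor method:

General solution: y = 32 + Ce^(-x/4)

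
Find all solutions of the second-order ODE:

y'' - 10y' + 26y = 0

Characteristic equation: r² - 10r + 26 = 0
Roots: r = 5 ± i (complex conjugates)
General solution: y = e^(5x)(C₁cos(x) + C₂sin(x))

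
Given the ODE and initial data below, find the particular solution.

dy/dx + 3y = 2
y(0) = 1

General solution: y = 2/3 + Ce^(-3x)
Applying y(0) = 1: C = 1 - 2/3 = 1/3
Particular solution: y = 2/3 + (1/3)e^(-3x)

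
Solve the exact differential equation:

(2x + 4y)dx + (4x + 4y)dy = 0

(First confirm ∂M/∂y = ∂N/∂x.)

Verify exactness: ∂M/∂y = ∂N/∂x ✓
Find F(x,y) such that ∂F/∂x = M, ∂F/∂y = N
Solution: x² + 4xy + 2y² = C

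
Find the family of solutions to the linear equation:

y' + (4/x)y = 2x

Using integrating factor method:

General solution: y = (1/3)x^2 + Cx^(-4)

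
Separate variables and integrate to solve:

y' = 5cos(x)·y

Separating variables and integrating:
ln|y| = 5sin(x) + C

General solution: y = Ce^(5sin(x))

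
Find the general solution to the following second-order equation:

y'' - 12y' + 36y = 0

Characteristic equation: r² - 12r + 36 = 0
Factored: (r - 6)² = 0
Repeated root: r = 6
General solution: y = (C₁ + C₂x)e^(6x)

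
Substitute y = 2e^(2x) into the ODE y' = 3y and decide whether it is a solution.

Verification:
y = 2e^(2x)
y' = 4e^(2x)
But 3y = 6e^(2x)
y' ≠ 3y — the derivative does not match

No, it is not a solution.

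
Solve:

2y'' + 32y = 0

Characteristic equation: 2r² + 32 = 0
Divide by 2: r² + 16 = 0
Roots: r = ±4i (complex conjugates)
General solution: y = C₁cos(4x) + C₂sin(4x)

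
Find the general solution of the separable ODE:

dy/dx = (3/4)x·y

Separating variables and integrating:
ln|y| = 3x^2/8 + C

General solution: y = Ce^(3x^2/8)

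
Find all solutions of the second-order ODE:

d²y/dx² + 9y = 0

Characteristic equation: r² + 9 = 0
Roots: r = ±3i (complex conjugates)
General solution: y = C₁cos(3x) + C₂sin(3x)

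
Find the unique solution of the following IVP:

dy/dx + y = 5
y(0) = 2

General solution: y = 5 + Ce^(-x)
Applying y(0) = 2: C = 2 - 5 = -3
Particular solution: y = 5 - 3e^(-x)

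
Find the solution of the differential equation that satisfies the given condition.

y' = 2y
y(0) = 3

General solution: y = Ce^(2x)
Applying IC y(0) = 3:
Particular solution: y = 3e^(2x)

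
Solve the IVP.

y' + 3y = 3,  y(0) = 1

General solution: y = 1 + Ce^(-3x)
Applying y(0) = 1: C = 1 - 1 = 0
Particular solution: y = 1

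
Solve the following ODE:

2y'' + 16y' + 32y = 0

Characteristic equation: 2r² + 16r + 32 = 0
Divide by 2: r² + 8r + 16 = 0
Factored: (r + 4)² = 0
Repeated root: r = -4
General solution: y = (C₁ + C₂x)e^(-4x)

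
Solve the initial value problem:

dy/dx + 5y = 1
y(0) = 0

General solution: y = 1/5 + Ce^(-5x)
Applying y(0) = 0: C = 0 - 1/5 = -1/5
Particular solution: y = 1/5 - (1/5)e^(-5x)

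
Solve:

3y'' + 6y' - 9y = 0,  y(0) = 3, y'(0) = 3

General solution: y = C₁e^x + C₂e^(-3x)
Applying ICs: C₁ = 3, C₂ = 0
Particular solution: y = 3e^x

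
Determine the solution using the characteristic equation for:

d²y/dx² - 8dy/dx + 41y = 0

Characteristic equation: r² - 8r + 41 = 0
Roots: r = 4 ± 5i (complex conjugates)
General solution: y = e^(4x)(C₁cos(5x) + C₂sin(5x))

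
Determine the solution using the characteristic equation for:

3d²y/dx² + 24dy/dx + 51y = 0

Characteristic equation: 3r² + 24r + 51 = 0
Divide by 3: r² + 8r + 17 = 0
Roots: r = -4 ± i (complex conjugates)
General solution: y = e^(-4x)(C₁cos(x) + C₂sin(x))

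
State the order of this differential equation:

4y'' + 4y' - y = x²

The order is 2 (highest derivative is of order 2).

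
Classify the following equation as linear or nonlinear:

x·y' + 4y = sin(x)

Linear (y and its derivatives appear to the first power only, no products of y terms)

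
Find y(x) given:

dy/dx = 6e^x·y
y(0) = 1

General solution: y = Ce^(6e^x)
Applying IC y(0) = 1:
Particular solution: y = e^(6(e^x - 1))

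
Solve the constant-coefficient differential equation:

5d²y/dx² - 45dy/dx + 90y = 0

Characteristic equation: 5r² - 45r + 90 = 0
Divide by 5: r² - 9r + 18 = 0
Roots: r = 6, 3 (distinct real)
General solution: y = C₁e^(6x) + C₂e^(3x)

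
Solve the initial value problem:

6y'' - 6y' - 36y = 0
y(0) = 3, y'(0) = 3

General solution: y = C₁e^(3x) + C₂e^(-2x)
Applying ICs: C₁ = 9/5, C₂ = 6/5
Particular solution: y = (9/5)e^(3x) + (6/5)e^(-2x)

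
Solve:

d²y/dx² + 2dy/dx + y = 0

Characteristic equation: r² + 2r + 1 = 0
Factored: (r + 1)² = 0
Repeated root: r = -1
General solution: y = (C₁ + C₂x)e^(-x)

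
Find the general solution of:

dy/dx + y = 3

Using integrating factor method:

General solution: y = 3 + Ce^(-x)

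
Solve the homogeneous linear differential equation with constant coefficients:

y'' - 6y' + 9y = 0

Characteristic equation: r² - 6r + 9 = 0
Factored: (r - 3)² = 0
Repeated root: r = 3
General solution: y = (C₁ + C₂x)e^(3x)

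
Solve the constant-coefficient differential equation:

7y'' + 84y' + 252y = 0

Characteristic equation: 7r² + 84r + 252 = 0
Divide by 7: r² + 12r + 36 = 0
Factored: (r + 6)² = 0
Repeated root: r = -6
General solution: y = (C₁ + C₂x)e^(-6x)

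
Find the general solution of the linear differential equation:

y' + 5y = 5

Using integrating factor method:

General solution: y = 1 + Ce^(-5x)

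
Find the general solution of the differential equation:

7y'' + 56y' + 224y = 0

Characteristic equation: 7r² + 56r + 224 = 0
Divide by 7: r² + 8r + 32 = 0
Roots: r = -4 ± 4i (complex conjugates)
General solution: y = e^(-4x)(C₁cos(4x) + C₂sin(4x))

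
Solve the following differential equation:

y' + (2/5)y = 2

Using integrating factor method:

General solution: y = 5 + Ce^(-2x/5)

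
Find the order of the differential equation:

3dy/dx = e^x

The order is 1 (highest derivative is of order 1).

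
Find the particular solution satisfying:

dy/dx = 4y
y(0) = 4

General solution: y = Ce^(4x)
Applying IC y(0) = 4:
Particular solution: y = 4e^(4x)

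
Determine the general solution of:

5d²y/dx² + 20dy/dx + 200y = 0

Characteristic equation: 5r² + 20r + 200 = 0
Divide by 5: r² + 4r + 40 = 0
Roots: r = -2 ± 6i (complex conjugates)
General solution: y = e^(-2x)(C₁cos(6x) + C₂sin(6x))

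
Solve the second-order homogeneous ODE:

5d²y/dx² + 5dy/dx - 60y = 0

Characteristic equation: 5r² + 5r - 60 = 0
Divide by 5: r² + r - 12 = 0
Roots: r = 3, -4 (distinct real)
General solution: y = C₁e^(3x) + C₂e^(-4x)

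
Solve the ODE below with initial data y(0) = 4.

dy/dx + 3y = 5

General solution: y = 5/3 + Ce^(-3x)
Applying y(0) = 4: C = 4 - 5/3 = 7/3
Particular solution: y = 5/3 + (7/3)e^(-3x)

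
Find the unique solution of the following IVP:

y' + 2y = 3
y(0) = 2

General solution: y = 3/2 + Ce^(-2x)
Applying y(0) = 2: C = 2 - 3/2 = 1/2
Particular solution: y = 3/2 + (1/2)e^(-2x)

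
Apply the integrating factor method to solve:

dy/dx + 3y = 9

Using integrating factor method:

General solution: y = 3 + Ce^(-3x)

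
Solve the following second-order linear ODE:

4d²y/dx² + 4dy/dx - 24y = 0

Characteristic equation: 4r² + 4r - 24 = 0
Divide by 4: r² + r - 6 = 0
Roots: r = 2, -3 (distinct real)
General solution: y = C₁e^(2x) + C₂e^(-3x)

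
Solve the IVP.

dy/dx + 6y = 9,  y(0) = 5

General solution: y = 3/2 + Ce^(-6x)
Applying y(0) = 5: C = 5 - 3/2 = 7/2
Particular solution: y = 3/2 + (7/2)e^(-6x)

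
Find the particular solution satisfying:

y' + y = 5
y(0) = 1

General solution: y = 5 + Ce^(-x)
Applying y(0) = 1: C = 1 - 5 = -4
Particular solution: y = 5 - 4e^(-x)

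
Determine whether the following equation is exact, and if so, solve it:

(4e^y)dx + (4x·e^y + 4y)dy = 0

Verify exactness: ∂M/∂y = ∂N/∂x ✓
Find F(x,y) such that ∂F/∂x = M, ∂F/∂y = N
Solution: 4x·e^y + 2y² = C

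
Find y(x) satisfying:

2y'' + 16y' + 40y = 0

Characteristic equation: 2r² + 16r + 40 = 0
Divide by 2: r² + 8r + 20 = 0
Roots: r = -4 ± 2i (complex conjugates)
General solution: y = e^(-4x)(C₁cos(2x) + C₂sin(2x))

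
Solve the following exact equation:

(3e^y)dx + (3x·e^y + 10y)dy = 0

Verify exactness: ∂M/∂y = ∂N/∂x ✓
Find F(x,y) such that ∂F/∂x = M, ∂F/∂y = N
Solution: 3x·e^y + 5y² = C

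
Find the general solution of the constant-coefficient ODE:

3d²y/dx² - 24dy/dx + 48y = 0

Characteristic equation: 3r² - 24r + 48 = 0
Divide by 3: r² - 8r + 16 = 0
Factored: (r - 4)² = 0
Repeated root: r = 4
General solution: y = (C₁ + C₂x)e^(4x)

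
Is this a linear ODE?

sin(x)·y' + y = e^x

Yes. Linear (y and its derivatives appear to the first power only, no products of y terms)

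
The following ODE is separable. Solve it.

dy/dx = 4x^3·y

Separating variables and integrating:
ln|y| = x^4 + C

General solution: y = Ce^(x^4)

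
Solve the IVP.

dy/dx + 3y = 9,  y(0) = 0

General solution: y = 3 + Ce^(-3x)
Applying y(0) = 0: C = 0 - 3 = -3
Particular solution: y = 3 - 3e^(-3x)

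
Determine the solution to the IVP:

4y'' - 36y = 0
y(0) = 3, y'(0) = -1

General solution: y = C₁e^(3x) + C₂e^(-3x)
Applying ICs: C₁ = 4/3, C₂ = 5/3
Particular solution: y = (4/3)e^(3x) + (5/3)e^(-3x)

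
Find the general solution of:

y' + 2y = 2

Using integrating factor method:

General solution: y = 1 + Ce^(-2x)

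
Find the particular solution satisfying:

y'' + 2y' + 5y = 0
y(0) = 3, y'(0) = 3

General solution: y = e^(-x)(C₁cos(2x) + C₂sin(2x))
Complex roots r = -1 ± 2i
Applying ICs: C₁ = 3, C₂ = 3
Particular solution: y = e^(-x)(3cos(2x) + 3sin(2x))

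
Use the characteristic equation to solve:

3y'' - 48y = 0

Characteristic equation: 3r² - 48 = 0
Divide by 3: r² - 16 = 0
Roots: r = 4, -4 (distinct real)
General solution: y = C₁e^(4x) + C₂e^(-4x)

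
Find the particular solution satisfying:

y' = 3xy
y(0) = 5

General solution: y = Ce^(3x²/2)
Applying IC y(0) = 5:
Particular solution: y = 5e^(3x²/2)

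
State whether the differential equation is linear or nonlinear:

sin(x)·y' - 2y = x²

Linear (y and its derivatives appear to the first power only, no products of y terms)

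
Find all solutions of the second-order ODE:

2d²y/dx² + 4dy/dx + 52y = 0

Characteristic equation: 2r² + 4r + 52 = 0
Divide by 2: r² + 2r + 26 = 0
Roots: r = -1 ± 5i (complex conjugates)
General solution: y = e^(-x)(C₁cos(5x) + C₂sin(5x))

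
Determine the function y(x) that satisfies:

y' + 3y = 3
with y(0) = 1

General solution: y = 1 + Ce^(-3x)
Applying y(0) = 1: C = 1 - 1 = 0
Particular solution: y = 1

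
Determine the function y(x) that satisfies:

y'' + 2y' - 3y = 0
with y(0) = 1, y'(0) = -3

General solution: y = C₁e^x + C₂e^(-3x)
Applying ICs: C₁ = 0, C₂ = 1
Particular solution: y = e^(-3x)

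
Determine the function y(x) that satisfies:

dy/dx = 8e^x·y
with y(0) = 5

General solution: y = Ce^(8e^x)
Applying IC y(0) = 5:
Particular solution: y = 5e^(8(e^x - 1))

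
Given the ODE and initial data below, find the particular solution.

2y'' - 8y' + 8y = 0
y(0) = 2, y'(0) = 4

General solution: y = (C₁ + C₂x)e^(2x)
Repeated root r = 2
Applying ICs: C₁ = 2, C₂ = 0
Particular solution: y = 2e^(2x)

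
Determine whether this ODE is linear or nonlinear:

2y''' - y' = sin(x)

Linear (y and its derivatives appear to the first power only, no products of y terms)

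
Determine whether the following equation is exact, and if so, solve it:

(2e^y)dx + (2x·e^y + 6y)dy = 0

Verify exactness: ∂M/∂y = ∂N/∂x ✓
Find F(x,y) such that ∂F/∂x = M, ∂F/∂y = N
Solution: 2x·e^y + 3y² = C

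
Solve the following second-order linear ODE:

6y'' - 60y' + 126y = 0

Characteristic equation: 6r² - 60r + 126 = 0
Divide by 6: r² - 10r + 21 = 0
Roots: r = 7, 3 (distinct real)
General solution: y = C₁e^(7x) + C₂e^(3x)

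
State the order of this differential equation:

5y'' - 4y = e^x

The order is 2 (highest derivative is of order 2).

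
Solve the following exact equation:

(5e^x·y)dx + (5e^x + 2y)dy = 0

Verify exactness: ∂M/∂y = ∂N/∂x ✓
Find F(x,y) such that ∂F/∂x = M, ∂F/∂y = N
Solution: 5e^x·y + y² = C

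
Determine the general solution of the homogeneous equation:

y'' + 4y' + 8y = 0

Characteristic equation: r² + 4r + 8 = 0
Roots: r = -2 ± 2i (complex conjugates)
General solution: y = e^(-2x)(C₁cos(2x) + C₂sin(2x))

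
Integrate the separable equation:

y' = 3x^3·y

Separating variables and integrating:
ln|y| = 3x^4/4 + C

General solution: y = Ce^(3x^4/4)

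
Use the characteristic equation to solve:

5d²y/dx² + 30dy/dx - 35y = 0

Characteristic equation: 5r² + 30r - 35 = 0
Divide by 5: r² + 6r - 7 = 0
Roots: r = 1, -7 (distinct real)
General solution: y = C₁e^x + C₂e^(-7x)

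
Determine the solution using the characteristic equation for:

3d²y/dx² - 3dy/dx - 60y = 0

Characteristic equation: 3r² - 3r - 60 = 0
Divide by 3: r² - r - 20 = 0
Roots: r = 5, -4 (distinct real)
General solution: y = C₁e^(5x) + C₂e^(-4x)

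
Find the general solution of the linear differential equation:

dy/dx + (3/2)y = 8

Using integrating factor method:

General solution: y = 16/3 + Ce^(-3x/2)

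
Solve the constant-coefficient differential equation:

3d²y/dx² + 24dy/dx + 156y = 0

Characteristic equation: 3r² + 24r + 156 = 0
Divide by 3: r² + 8r + 52 = 0
Roots: r = -4 ± 6i (complex conjugates)
General solution: y = e^(-4x)(C₁cos(6x) + C₂sin(6x))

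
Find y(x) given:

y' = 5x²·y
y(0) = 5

General solution: y = Ce^(5x³/3)
Applying IC y(0) = 5:
Particular solution: y = 5e^(5x³/3)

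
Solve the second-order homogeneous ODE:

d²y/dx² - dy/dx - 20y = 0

Characteristic equation: r² - r - 20 = 0
Roots: r = 5, -4 (distinct real)
General solution: y = C₁e^(5x) + C₂e^(-4x)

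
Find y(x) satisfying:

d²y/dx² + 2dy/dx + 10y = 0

Characteristic equation: r² + 2r + 10 = 0
Roots: r = -1 ± 3i (complex conjugates)
General solution: y = e^(-x)(C₁cos(3x) + C₂sin(3x))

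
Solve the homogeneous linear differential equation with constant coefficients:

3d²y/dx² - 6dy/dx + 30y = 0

Characteristic equation: 3r² - 6r + 30 = 0
Divide by 3: r² - 2r + 10 = 0
Roots: r = 1 ± 3i (complex conjugates)
General solution: y = e^x(C₁cos(3x) + C₂sin(3x))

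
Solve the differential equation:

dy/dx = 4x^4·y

Separating variables and integrating:
ln|y| = 4x^5/5 + C

General solution: y = Ce^(4x^5/5)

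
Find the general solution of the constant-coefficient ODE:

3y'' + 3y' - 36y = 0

Characteristic equation: 3r² + 3r - 36 = 0
Divide by 3: r² + r - 12 = 0
Roots: r = 3, -4 (distinct real)
General solution: y = C₁e^(3x) + C₂e^(-4x)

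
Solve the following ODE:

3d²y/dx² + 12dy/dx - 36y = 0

Characteristic equation: 3r² + 12r - 36 = 0
Divide by 3: r² + 4r - 12 = 0
Roots: r = 2, -6 (distinct real)
General solution: y = C₁e^(2x) + C₂e^(-6x)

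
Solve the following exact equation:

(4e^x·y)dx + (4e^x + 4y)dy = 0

Verify exactness: ∂M/∂y = ∂N/∂x ✓
Find F(x,y) such that ∂F/∂x = M, ∂F/∂y = N
Solution: 4e^x·y + 2y² = C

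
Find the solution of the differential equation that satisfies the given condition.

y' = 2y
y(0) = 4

General solution: y = Ce^(2x)
Applying IC y(0) = 4:
Particular solution: y = 4e^(2x)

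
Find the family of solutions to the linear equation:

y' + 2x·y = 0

Using integrating factor method:

General solution: y = Ce^(-x^2)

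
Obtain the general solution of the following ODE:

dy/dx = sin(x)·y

Separating variables and integrating:
ln|y| = -cos(x) + C

General solution: y = Ce^(-cos(x))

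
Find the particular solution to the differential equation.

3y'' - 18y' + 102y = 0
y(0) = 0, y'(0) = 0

General solution: y = e^(3x)(C₁cos(5x) + C₂sin(5x))
Complex roots r = 3 ± 5i
Applying ICs: C₁ = 0, C₂ = 0
Particular solution: y = 0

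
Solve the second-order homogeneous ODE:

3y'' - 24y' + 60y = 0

Characteristic equation: 3r² - 24r + 60 = 0
Divide by 3: r² - 8r + 20 = 0
Roots: r = 4 ± 2i (complex conjugates)
General solution: y = e^(4x)(C₁cos(2x) + C₂sin(2x))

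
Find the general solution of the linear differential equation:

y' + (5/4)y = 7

Using integrating factor method:

General solution: y = 28/5 + Ce^(-5x/4)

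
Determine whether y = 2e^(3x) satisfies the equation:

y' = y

Verification:
y = 2e^(3x)
y' = 6e^(3x)
But y = 2e^(3x)
y' ≠ y — the derivative does not match

No, it is not a solution.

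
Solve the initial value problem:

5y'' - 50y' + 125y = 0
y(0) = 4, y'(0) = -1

General solution: y = (C₁ + C₂x)e^(5x)
Repeated root r = 5
Applying ICs: C₁ = 4, C₂ = -21
Particular solution: y = (4 - 21x)e^(5x)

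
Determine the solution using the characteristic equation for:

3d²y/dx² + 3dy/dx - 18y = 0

Characteristic equation: 3r² + 3r - 18 = 0
Divide by 3: r² + r - 6 = 0
Roots: r = 2, -3 (distinct real)
General solution: y = C₁e^(2x) + C₂e^(-3x)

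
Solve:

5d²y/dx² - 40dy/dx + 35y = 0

Characteristic equation: 5r² - 40r + 35 = 0
Divide by 5: r² - 8r + 7 = 0
Roots: r = 7, 1 (distinct real)
General solution: y = C₁e^(7x) + C₂e^x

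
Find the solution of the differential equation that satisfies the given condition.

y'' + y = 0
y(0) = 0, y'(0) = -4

General solution: y = C₁cos(x) + C₂sin(x)
Complex roots r = ±i
Applying ICs: C₁ = 0, C₂ = -4
Particular solution: y = -4sin(x)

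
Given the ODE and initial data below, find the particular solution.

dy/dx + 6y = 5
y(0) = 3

General solution: y = 5/6 + Ce^(-6x)
Applying y(0) = 3: C = 3 - 5/6 = 13/6
Particular solution: y = 5/6 + (13/6)e^(-6x)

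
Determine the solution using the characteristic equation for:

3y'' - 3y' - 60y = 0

Characteristic equation: 3r² - 3r - 60 = 0
Divide by 3: r² - r - 20 = 0
Roots: r = 5, -4 (distinct real)
General solution: y = C₁e^(5x) + C₂e^(-4x)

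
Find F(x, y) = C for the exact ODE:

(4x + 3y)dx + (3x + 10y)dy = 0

Verify exactness: ∂M/∂y = ∂N/∂x ✓
Find F(x,y) such that ∂F/∂x = M, ∂F/∂y = N
Solution: 2x² + 3xy + 5y² = C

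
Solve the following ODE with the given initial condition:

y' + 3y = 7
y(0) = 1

General solution: y = 7/3 + Ce^(-3x)
Applying y(0) = 1: C = 1 - 7/3 = -4/3
Particular solution: y = 7/3 - (4/3)e^(-3x)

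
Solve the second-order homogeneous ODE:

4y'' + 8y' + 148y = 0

Characteristic equation: 4r² + 8r + 148 = 0
Divide by 4: r² + 2r + 37 = 0
Roots: r = -1 ± 6i (complex conjugates)
General solution: y = e^(-x)(C₁cos(6x) + C₂sin(6x))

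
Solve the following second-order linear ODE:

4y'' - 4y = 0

Characteristic equation: 4r² - 4 = 0
Divide by 4: r² - 1 = 0
Roots: r = 1, -1 (distinct real)
General solution: y = C₁e^x + C₂e^(-x)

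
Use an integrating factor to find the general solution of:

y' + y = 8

Using integrating factor method:

General solution: y = 8 + Ce^(-x)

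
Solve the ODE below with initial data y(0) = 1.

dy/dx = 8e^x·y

General solution: y = Ce^(8e^x)
Applying IC y(0) = 1:
Particular solution: y = e^(8(e^x - 1))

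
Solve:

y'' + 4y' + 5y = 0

Characteristic equation: r² + 4r + 5 = 0
Roots: r = -2 ± i (complex conjugates)
General solution: y = e^(-2x)(C₁cos(x) + C₂sin(x))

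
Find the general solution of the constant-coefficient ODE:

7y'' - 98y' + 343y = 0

Characteristic equation: 7r² - 98r + 343 = 0
Divide by 7: r² - 14r + 49 = 0
Factored: (r - 7)² = 0
Repeated root: r = 7
General solution: y = (C₁ + C₂x)e^(7x)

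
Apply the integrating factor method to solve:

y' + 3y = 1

Using integrating factor method:

General solution: y = 1/3 + Ce^(-3x)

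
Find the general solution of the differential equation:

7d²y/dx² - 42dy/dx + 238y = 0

Characteristic equation: 7r² - 42r + 238 = 0
Divide by 7: r² - 6r + 34 = 0
Roots: r = 3 ± 5i (complex conjugates)
General solution: y = e^(3x)(C₁cos(5x) + C₂sin(5x))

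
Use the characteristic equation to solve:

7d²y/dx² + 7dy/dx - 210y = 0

Characteristic equation: 7r² + 7r - 210 = 0
Divide by 7: r² + r - 30 = 0
Roots: r = 5, -6 (distinct real)
General solution: y = C₁e^(5x) + C₂e^(-6x)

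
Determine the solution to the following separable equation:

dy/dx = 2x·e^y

Separating variables and integrating:
-e^(-y) = x² + C

General solution: y = -ln(C - x²)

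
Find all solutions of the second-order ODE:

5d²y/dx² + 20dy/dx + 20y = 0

Characteristic equation: 5r² + 20r + 20 = 0
Divide by 5: r² + 4r + 4 = 0
Factored: (r + 2)² = 0
Repeated root: r = -2
General solution: y = (C₁ + C₂x)e^(-2x)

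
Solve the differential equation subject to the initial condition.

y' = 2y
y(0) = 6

General solution: y = Ce^(2x)
Applying IC y(0) = 6:
Particular solution: y = 6e^(2x)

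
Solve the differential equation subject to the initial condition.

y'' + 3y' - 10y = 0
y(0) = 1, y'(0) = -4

General solution: y = C₁e^(2x) + C₂e^(-5x)
Applying ICs: C₁ = 1/7, C₂ = 6/7
Particular solution: y = (1/7)e^(2x) + (6/7)e^(-5x)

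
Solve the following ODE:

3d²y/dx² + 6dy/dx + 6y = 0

Characteristic equation: 3r² + 6r + 6 = 0
Divide by 3: r² + 2r + 2 = 0
Roots: r = -1 ± i (complex conjugates)
General solution: y = e^(-x)(C₁cos(x) + C₂sin(x))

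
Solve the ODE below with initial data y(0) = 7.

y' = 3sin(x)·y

General solution: y = Ce^(-3cos(x))
Applying IC y(0) = 7:
Particular solution: y = 7e^(3(1-cos(x)))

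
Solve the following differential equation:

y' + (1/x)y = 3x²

Using integrating factor method:

General solution: y = (3/4)x^3 + C/x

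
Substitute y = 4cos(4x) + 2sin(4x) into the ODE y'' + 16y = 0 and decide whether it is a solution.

Verification:
y'' = -64cos(4x) - 32sin(4x)
y'' + 16y = 0 ✓

Yes, it is a solution.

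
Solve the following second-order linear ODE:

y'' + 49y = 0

Characteristic equation: r² + 49 = 0
Roots: r = ±7i (complex conjugates)
General solution: y = C₁cos(7x) + C₂sin(7x)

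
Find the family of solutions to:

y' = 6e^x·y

Separating variables and integrating:
ln|y| = 6e^x + C

General solution: y = Ce^(6e^x)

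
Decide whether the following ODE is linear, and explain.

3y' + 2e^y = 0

Nonlinear (e^y is nonlinear in y)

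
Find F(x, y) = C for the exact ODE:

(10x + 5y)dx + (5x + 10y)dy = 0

Verify exactness: ∂M/∂y = ∂N/∂x ✓
Find F(x,y) such that ∂F/∂x = M, ∂F/∂y = N
Solution: 5x² + 5xy + 5y² = C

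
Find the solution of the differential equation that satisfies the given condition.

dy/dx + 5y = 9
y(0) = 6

General solution: y = 9/5 + Ce^(-5x)
Applying y(0) = 6: C = 6 - 9/5 = 21/5
Particular solution: y = 9/5 + (21/5)e^(-5x)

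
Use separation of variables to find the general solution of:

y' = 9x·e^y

Separating variables and integrating:
-e^(-y) = 9x²/2 + C

General solution: y = -ln(C - 9x²/2)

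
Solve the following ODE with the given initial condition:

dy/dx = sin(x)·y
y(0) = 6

General solution: y = Ce^(-cos(x))
Applying IC y(0) = 6:
Particular solution: y = 6e^(1-cos(x))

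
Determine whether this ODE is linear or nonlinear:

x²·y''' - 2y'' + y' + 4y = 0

Linear (y and its derivatives appear to the first power only, no products of y terms)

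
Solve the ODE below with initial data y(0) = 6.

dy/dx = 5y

General solution: y = Ce^(5x)
Applying IC y(0) = 6:
Particular solution: y = 6e^(5x)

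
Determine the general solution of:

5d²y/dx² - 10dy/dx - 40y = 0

Characteristic equation: 5r² - 10r - 40 = 0
Divide by 5: r² - 2r - 8 = 0
Roots: r = 4, -2 (distinct real)
General solution: y = C₁e^(4x) + C₂e^(-2x)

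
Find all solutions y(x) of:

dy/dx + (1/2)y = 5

Using integrating factor method:

General solution: y = 10 + Ce^(-x/2)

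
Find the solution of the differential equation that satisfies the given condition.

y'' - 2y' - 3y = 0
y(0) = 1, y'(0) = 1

General solution: y = C₁e^(3x) + C₂e^(-x)
Applying ICs: C₁ = 1/2, C₂ = 1/2
Particular solution: y = (1/2)e^(3x) + (1/2)e^(-x)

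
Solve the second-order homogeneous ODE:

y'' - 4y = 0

Characteristic equation: r² - 4 = 0
Roots: r = 2, -2 (distinct real)
General solution: y = C₁e^(2x) + C₂e^(-2x)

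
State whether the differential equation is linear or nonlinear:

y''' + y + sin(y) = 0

Nonlinear (sin(y) is nonlinear in y)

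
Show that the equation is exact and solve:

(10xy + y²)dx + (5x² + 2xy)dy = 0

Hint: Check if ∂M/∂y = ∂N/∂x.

Verify exactness: ∂M/∂y = ∂N/∂x ✓
Find F(x,y) such that ∂F/∂x = M, ∂F/∂y = N
Solution: 5x²y + xy² = C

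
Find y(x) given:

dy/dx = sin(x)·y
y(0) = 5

General solution: y = Ce^(-cos(x))
Applying IC y(0) = 5:
Particular solution: y = 5e^(1-cos(x))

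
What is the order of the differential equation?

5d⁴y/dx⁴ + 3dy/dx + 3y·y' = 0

The order is 4 (highest derivative is of order 4).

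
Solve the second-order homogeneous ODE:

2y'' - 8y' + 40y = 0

Characteristic equation: 2r² - 8r + 40 = 0
Divide by 2: r² - 4r + 20 = 0
Roots: r = 2 ± 4i (complex conjugates)
General solution: y = e^(2x)(C₁cos(4x) + C₂sin(4x))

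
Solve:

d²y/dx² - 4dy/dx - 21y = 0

Characteristic equation: r² - 4r - 21 = 0
Roots: r = 7, -3 (distinct real)
General solution: y = C₁e^(7x) + C₂e^(-3x)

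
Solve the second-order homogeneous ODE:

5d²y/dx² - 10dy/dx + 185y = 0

Characteristic equation: 5r² - 10r + 185 = 0
Divide by 5: r² - 2r + 37 = 0
Roots: r = 1 ± 6i (complex conjugates)
General solution: y = e^x(C₁cos(6x) + C₂sin(6x))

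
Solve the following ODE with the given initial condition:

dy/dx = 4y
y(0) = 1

General solution: y = Ce^(4x)
Applying IC y(0) = 1:
Particular solution: y = e^(4x)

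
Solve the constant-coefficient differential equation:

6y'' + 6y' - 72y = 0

Characteristic equation: 6r² + 6r - 72 = 0
Divide by 6: r² + r - 12 = 0
Roots: r = 3, -4 (distinct real)
General solution: y = C₁e^(3x) + C₂e^(-4x)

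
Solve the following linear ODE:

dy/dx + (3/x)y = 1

Using integrating factor method:

General solution: y = (1/4)x + Cx^(-3)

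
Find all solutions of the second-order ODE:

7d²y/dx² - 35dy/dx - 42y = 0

Characteristic equation: 7r² - 35r - 42 = 0
Divide by 7: r² - 5r - 6 = 0
Roots: r = 6, -1 (distinct real)
General solution: y = C₁e^(6x) + C₂e^(-x)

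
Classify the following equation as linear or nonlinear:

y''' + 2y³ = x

Nonlinear (y³ term)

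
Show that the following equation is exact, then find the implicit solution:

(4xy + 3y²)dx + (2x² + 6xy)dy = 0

Verify exactness: ∂M/∂y = ∂N/∂x ✓
Find F(x,y) such that ∂F/∂x = M, ∂F/∂y = N
Solution: 2x²y + 3xy² = C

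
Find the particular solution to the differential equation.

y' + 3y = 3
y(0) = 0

General solution: y = 1 + Ce^(-3x)
Applying y(0) = 0: C = 0 - 1 = -1
Particular solution: y = 1 - e^(-3x)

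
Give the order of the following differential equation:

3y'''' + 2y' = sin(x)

The order is 4 (highest derivative is of order 4).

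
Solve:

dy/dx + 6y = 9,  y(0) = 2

General solution: y = 3/2 + Ce^(-6x)
Applying y(0) = 2: C = 2 - 3/2 = 1/2
Particular solution: y = 3/2 + (1/2)e^(-6x)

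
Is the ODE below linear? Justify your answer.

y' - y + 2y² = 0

No. Nonlinear (y² term)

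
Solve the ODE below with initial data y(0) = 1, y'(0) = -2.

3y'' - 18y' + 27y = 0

General solution: y = (C₁ + C₂x)e^(3x)
Repeated root r = 3
Applying ICs: C₁ = 1, C₂ = -5
Particular solution: y = (1 - 5x)e^(3x)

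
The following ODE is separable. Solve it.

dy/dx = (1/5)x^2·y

Separating variables and integrating:
ln|y| = x^3/15 + C

General solution: y = Ce^(x^3/15)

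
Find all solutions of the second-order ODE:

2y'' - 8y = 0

Characteristic equation: 2r² - 8 = 0
Divide by 2: r² - 4 = 0
Roots: r = 2, -2 (distinct real)
General solution: y = C₁e^(2x) + C₂e^(-2x)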